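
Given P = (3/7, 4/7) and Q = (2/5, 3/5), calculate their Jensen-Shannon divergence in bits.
0.0006 bits

Jensen-Shannon divergence is:
JSD(P||Q) = 0.5 × D_KL(P||M) + 0.5 × D_KL(Q||M)
where M = 0.5 × (P + Q) is the mixture distribution.

M = 0.5 × (3/7, 4/7) + 0.5 × (2/5, 3/5) = (0.414286, 0.585714)

D_KL(P||M) = 0.0006 bits
D_KL(Q||M) = 0.0006 bits

JSD(P||Q) = 0.5 × 0.0006 + 0.5 × 0.0006 = 0.0006 bits

Unlike KL divergence, JSD is symmetric and bounded: 0 ≤ JSD ≤ log(2).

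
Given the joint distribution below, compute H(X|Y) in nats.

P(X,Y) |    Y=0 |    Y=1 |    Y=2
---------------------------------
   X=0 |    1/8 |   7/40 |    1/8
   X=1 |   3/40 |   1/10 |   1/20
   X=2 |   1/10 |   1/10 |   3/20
1.0500 nats

Using the chain rule: H(X|Y) = H(X,Y) - H(Y)

First, compute H(X,Y) = 2.1443 nats

Marginal P(Y) = (3/10, 3/8, 13/40)
H(Y) = 1.0943 nats

H(X|Y) = H(X,Y) - H(Y) = 2.1443 - 1.0943 = 1.0500 nats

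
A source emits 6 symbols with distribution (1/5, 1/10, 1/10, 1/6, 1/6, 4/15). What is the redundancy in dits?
0.0259 dits

Redundancy measures how far a source is from maximum entropy:
R = H_max - H(X)

Maximum entropy for 6 symbols: H_max = log_10(6) = 0.7782 dits
Actual entropy: H(X) = 0.7523 dits
Redundancy: R = 0.7782 - 0.7523 = 0.0259 dits

This redundancy represents potential for compression: the source could be compressed by 0.0259 dits per symbol.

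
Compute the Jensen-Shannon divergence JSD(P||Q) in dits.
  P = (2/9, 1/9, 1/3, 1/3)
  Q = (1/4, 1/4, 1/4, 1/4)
0.0087 dits

Jensen-Shannon divergence is:
JSD(P||Q) = 0.5 × D_KL(P||M) + 0.5 × D_KL(Q||M)
where M = 0.5 × (P + Q) is the mixture distribution.

M = 0.5 × (2/9, 1/9, 1/3, 1/3) + 0.5 × (1/4, 1/4, 1/4, 1/4) = (0.236111, 0.180556, 7/24, 7/24)

D_KL(P||M) = 0.0094 dits
D_KL(Q||M) = 0.0081 dits

JSD(P||Q) = 0.5 × 0.0094 + 0.5 × 0.0081 = 0.0087 dits

Unlike KL divergence, JSD is symmetric and bounded: 0 ≤ JSD ≤ log(2).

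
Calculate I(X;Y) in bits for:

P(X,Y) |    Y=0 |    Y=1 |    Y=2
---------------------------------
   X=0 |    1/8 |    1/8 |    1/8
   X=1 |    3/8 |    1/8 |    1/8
0.0488 bits

Mutual information: I(X;Y) = H(X) + H(Y) - H(X,Y)

Marginals:
P(X) = (3/8, 5/8), H(X) = 0.9544 bits
P(Y) = (1/2, 1/4, 1/4), H(Y) = 1.5000 bits

Joint entropy: H(X,Y) = 2.4056 bits

I(X;Y) = 0.9544 + 1.5000 - 2.4056 = 0.0488 bits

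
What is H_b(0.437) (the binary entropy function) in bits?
0.9885 bits

The binary entropy function is:
H(p) = -p log(p) - (1-p) log(1-p)

H(0.437) = -0.437 × log_2(0.437) - 0.563 × log_2(0.563)
H(0.437) = 0.9885 bits

Note: Binary entropy is maximized at p=0.5 (H=1 bit) and minimized at p=0 or p=1 (H=0).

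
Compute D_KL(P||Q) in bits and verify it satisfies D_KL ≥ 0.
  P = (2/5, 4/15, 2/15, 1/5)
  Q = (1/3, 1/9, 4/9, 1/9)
0.3800 bits

KL divergence satisfies the Gibbs inequality: D_KL(P||Q) ≥ 0 for all distributions P, Q.

D_KL(P||Q) = Σ p(x) log(p(x)/q(x))
Term by term:
  x=0: 2/5 × log_2[(2/5)/(1/3)] = 0.1052
  x=1: 4/15 × log_2[(4/15)/(1/9)] = 0.3368
  x=2: 2/15 × log_2[(2/15)/(4/9)] = -0.2316
  x=3: 1/5 × log_2[(1/5)/(1/9)] = 0.1696
D_KL(P||Q) = 0.3800 bits

D_KL(P||Q) = 0.3800 ≥ 0 ✓

This non-negativity is a fundamental property: relative entropy cannot be negative because it measures how different Q is from P.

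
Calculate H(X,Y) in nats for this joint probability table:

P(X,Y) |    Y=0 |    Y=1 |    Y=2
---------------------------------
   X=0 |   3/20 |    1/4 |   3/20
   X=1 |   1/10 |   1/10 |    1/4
1.7228 nats

Joint entropy is H(X,Y) = -Σ_{x,y} p(x,y) log p(x,y).

Summing over all non-zero entries:
H(X,Y) = -[3/20·log_e(3/20) + 1/4·log_e(1/4) + 3/20·log_e(3/20) + 1/10·log_e(1/10) + 1/10·log_e(1/10) + 1/4·log_e(1/4)]
H(X,Y) = 1.7228 nats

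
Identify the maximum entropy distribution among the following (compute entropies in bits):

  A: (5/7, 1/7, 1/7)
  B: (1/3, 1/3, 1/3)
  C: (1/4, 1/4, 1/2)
B

For a discrete distribution over n outcomes, entropy is maximized by the uniform distribution.

Computing entropies:
H(A) = 1.1488 bits
H(B) = 1.5850 bits
H(C) = 1.5000 bits

The uniform distribution (where all probabilities equal 1/3) achieves the maximum entropy of log_2(3) = 1.5850 bits.

Distribution B has the highest entropy.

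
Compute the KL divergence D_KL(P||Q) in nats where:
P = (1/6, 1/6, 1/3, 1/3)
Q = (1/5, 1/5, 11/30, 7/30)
0.0263 nats

KL divergence: D_KL(P||Q) = Σ p(x) log(p(x)/q(x))

Computing term by term:
  x=0: 1/6 × log_e[(1/6)/(1/5)] = 1/6 × -0.1823 = -0.0304
  x=1: 1/6 × log_e[(1/6)/(1/5)] = 1/6 × -0.1823 = -0.0304
  x=2: 1/3 × log_e[(1/3)/(11/30)] = 1/3 × -0.0953 = -0.0318
  x=3: 1/3 × log_e[(1/3)/(7/30)] = 1/3 × 0.3567 = 0.1189

D_KL(P||Q) = 0.0263 nats

Note: KL divergence is always non-negative and equals 0 iff P = Q.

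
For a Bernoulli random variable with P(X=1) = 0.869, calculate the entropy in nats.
0.3883 nats

The binary entropy function is:
H(p) = -p log(p) - (1-p) log(1-p)

H(0.869) = -0.869 × log_e(0.869) - 0.131 × log_e(0.131)
H(0.869) = 0.3883 nats

Note: Binary entropy is maximized at p=0.5 (H=1 bit) and minimized at p=0 or p=1 (H=0).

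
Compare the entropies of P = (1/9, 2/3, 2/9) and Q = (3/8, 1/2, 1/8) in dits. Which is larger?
Q

Computing entropies in dits:
H(P) = 0.3686
H(Q) = 0.4231

Distribution Q has higher entropy.

Intuition: The distribution closer to uniform (more spread out) has higher entropy.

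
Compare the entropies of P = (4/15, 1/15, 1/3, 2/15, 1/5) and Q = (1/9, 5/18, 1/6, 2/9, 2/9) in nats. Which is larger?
Q

Computing entropies in nats:
H(P) = 1.4898
H(Q) = 1.5671

Distribution Q has higher entropy.

Intuition: The distribution closer to uniform (more spread out) has higher entropy.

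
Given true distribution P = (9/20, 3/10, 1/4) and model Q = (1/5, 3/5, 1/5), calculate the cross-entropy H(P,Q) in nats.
1.2799 nats

Cross-entropy: H(P,Q) = -Σ p(x) log q(x)

Alternatively: H(P,Q) = H(P) + D_KL(P||Q)
H(P) = 1.0671 nats
D_KL(P||Q) = 0.2128 nats

H(P,Q) = 1.0671 + 0.2128 = 1.2799 nats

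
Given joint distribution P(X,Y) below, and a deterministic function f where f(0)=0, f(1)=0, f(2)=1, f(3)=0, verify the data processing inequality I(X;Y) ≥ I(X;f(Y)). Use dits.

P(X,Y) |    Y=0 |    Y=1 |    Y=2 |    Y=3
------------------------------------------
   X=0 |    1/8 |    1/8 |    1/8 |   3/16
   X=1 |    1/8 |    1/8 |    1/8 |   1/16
I(X;Y) = 0.0108, I(X;f(Y)) = 0.0011, inequality holds: 0.0108 ≥ 0.0011

Data Processing Inequality: For any Markov chain X → Y → Z, we have I(X;Y) ≥ I(X;Z).

Here Z = f(Y) is a deterministic function of Y, forming X → Y → Z.

Original I(X;Y) = 0.0108 dits

After applying f:
P(X,Z) where Z=f(Y):
- P(X,Z=0) = P(X,Y=0) + P(X,Y=1) + P(X,Y=3)
- P(X,Z=1) = P(X,Y=2)

I(X;Z) = I(X;f(Y)) = 0.0011 dits

Verification: 0.0108 ≥ 0.0011 ✓

Information cannot be created by processing; the function f can only lose information about X.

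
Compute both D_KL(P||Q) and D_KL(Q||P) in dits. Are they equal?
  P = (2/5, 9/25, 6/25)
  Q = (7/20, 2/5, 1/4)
D_KL(P||Q) = 0.0025, D_KL(Q||P) = 0.0024

KL divergence is not symmetric: D_KL(P||Q) ≠ D_KL(Q||P) in general.

D_KL(P||Q) = 0.0025 dits
D_KL(Q||P) = 0.0024 dits

No, they are not equal!

This asymmetry is why KL divergence is not a true distance metric.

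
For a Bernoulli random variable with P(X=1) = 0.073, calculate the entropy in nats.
0.2613 nats

The binary entropy function is:
H(p) = -p log(p) - (1-p) log(1-p)

H(0.073) = -0.073 × log_e(0.073) - 0.927 × log_e(0.927)
H(0.073) = 0.2613 nats

Note: Binary entropy is maximized at p=0.5 (H=1 bit) and minimized at p=0 or p=1 (H=0).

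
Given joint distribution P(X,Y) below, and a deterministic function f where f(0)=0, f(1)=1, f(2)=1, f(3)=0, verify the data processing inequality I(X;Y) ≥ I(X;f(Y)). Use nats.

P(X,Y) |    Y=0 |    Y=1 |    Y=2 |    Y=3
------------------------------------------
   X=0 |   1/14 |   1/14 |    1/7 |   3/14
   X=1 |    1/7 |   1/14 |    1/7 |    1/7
I(X;Y) = 0.0193, I(X;f(Y)) = 0.0000, inequality holds: 0.0193 ≥ 0.0000

Data Processing Inequality: For any Markov chain X → Y → Z, we have I(X;Y) ≥ I(X;Z).

Here Z = f(Y) is a deterministic function of Y, forming X → Y → Z.

Original I(X;Y) = 0.0193 nats

After applying f:
P(X,Z) where Z=f(Y):
- P(X,Z=0) = P(X,Y=0) + P(X,Y=3)
- P(X,Z=1) = P(X,Y=1) + P(X,Y=2)

I(X;Z) = I(X;f(Y)) = 0.0000 nats

Verification: 0.0193 ≥ 0.0000 ✓

Information cannot be created by processing; the function f can only lose information about X.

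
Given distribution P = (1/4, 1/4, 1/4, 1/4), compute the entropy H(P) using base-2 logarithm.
2.0000 bits

Shannon entropy is H(X) = -Σ p(x) log p(x).

For P = (1/4, 1/4, 1/4, 1/4):
H = -1/4 × log_2(1/4) -1/4 × log_2(1/4) -1/4 × log_2(1/4) -1/4 × log_2(1/4)
H = 2.0000 bits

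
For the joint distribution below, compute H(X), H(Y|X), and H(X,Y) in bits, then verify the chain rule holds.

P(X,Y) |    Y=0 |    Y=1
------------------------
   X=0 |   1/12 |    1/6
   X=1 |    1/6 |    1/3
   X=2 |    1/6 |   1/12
H(X,Y) = 2.4183, H(X) = 1.5000, H(Y|X) = 0.9183 (all in bits)

Chain rule: H(X,Y) = H(X) + H(Y|X)

Left side — joint entropy directly:
H(X,Y) = -Σ p(x,y) log p(x,y) = 2.4183 bits

Right side — compute H(Y|X) from the conditional distributions:
P(X) = (1/4, 1/2, 1/4), so H(X) = 1.5000 bits
H(Y|X) = Σ_x P(X=x) · H(Y|X=x):
  P(Y|X=0) = (1/3, 2/3), H(Y|X=0) = 0.9183, weight P(X=0) = 1/4
  P(Y|X=1) = (1/3, 2/3), H(Y|X=1) = 0.9183, weight P(X=1) = 1/2
  P(Y|X=2) = (2/3, 1/3), H(Y|X=2) = 0.9183, weight P(X=2) = 1/4
H(Y|X) = 0.9183 bits

H(X) + H(Y|X) = 1.5000 + 0.9183 = 2.4183 bits

Both sides equal 2.4183 bits. ✓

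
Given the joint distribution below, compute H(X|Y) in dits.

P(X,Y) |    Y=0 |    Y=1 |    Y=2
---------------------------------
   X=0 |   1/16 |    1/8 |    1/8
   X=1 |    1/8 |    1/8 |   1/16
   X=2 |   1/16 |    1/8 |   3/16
0.4565 dits

Using the chain rule: H(X|Y) = H(X,Y) - H(Y)

First, compute H(X,Y) = 0.9265 dits

Marginal P(Y) = (1/4, 3/8, 3/8)
H(Y) = 0.4700 dits

H(X|Y) = H(X,Y) - H(Y) = 0.9265 - 0.4700 = 0.4565 dits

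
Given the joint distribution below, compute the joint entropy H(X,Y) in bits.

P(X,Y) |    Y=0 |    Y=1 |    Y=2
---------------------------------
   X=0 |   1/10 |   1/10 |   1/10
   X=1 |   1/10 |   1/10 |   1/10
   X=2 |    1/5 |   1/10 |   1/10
3.1219 bits

Joint entropy is H(X,Y) = -Σ_{x,y} p(x,y) log p(x,y).

Summing over all non-zero entries:
H(X,Y) = -[1/10·log_2(1/10) + 1/10·log_2(1/10) + 1/10·log_2(1/10) + 1/10·log_2(1/10) + 1/10·log_2(1/10) + 1/10·log_2(1/10) + 1/5·log_2(1/5) + 1/10·log_2(1/10) + 1/10·log_2(1/10)]
H(X,Y) = 3.1219 bits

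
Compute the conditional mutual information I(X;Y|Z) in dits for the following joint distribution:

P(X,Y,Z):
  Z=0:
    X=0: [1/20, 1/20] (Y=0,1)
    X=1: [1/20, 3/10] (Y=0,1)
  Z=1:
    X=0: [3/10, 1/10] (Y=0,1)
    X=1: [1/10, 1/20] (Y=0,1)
0.0119 dits

Conditional mutual information: I(X;Y|Z) = H(X|Z) + H(Y|Z) - H(X,Y|Z)

H(Z) = 0.2989
H(X,Z) = 0.5423 → H(X|Z) = 0.2435
H(Y,Z) = 0.5423 → H(Y|Z) = 0.2435
H(X,Y,Z) = 0.7739 → H(X,Y|Z) = 0.4751

I(X;Y|Z) = 0.2435 + 0.2435 - 0.4751 = 0.0119 dits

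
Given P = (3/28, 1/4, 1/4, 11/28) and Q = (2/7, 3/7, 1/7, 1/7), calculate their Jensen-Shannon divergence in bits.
0.1020 bits

Jensen-Shannon divergence is:
JSD(P||Q) = 0.5 × D_KL(P||M) + 0.5 × D_KL(Q||M)
where M = 0.5 × (P + Q) is the mixture distribution.

M = 0.5 × (3/28, 1/4, 1/4, 11/28) + 0.5 × (2/7, 3/7, 1/7, 1/7) = (0.196429, 0.339286, 0.196429, 0.267857)

D_KL(P||M) = 0.1002 bits
D_KL(Q||M) = 0.1037 bits

JSD(P||Q) = 0.5 × 0.1002 + 0.5 × 0.1037 = 0.1020 bits

Unlike KL divergence, JSD is symmetric and bounded: 0 ≤ JSD ≤ log(2).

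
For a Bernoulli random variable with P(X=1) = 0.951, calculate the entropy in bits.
0.2821 bits

The binary entropy function is:
H(p) = -p log(p) - (1-p) log(1-p)

H(0.951) = -0.951 × log_2(0.951) - 0.049 × log_2(0.049)
H(0.951) = 0.2821 bits

Note: Binary entropy is maximized at p=0.5 (H=1 bit) and minimized at p=0 or p=1 (H=0).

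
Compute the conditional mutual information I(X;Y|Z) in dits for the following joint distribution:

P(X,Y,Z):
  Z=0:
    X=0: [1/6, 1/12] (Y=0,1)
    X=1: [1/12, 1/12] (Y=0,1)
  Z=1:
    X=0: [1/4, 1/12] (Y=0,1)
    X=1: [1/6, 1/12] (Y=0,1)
0.0036 dits

Conditional mutual information: I(X;Y|Z) = H(X|Z) + H(Y|Z) - H(X,Y|Z)

H(Z) = 0.2950
H(X,Z) = 0.5898 → H(X|Z) = 0.2948
H(Y,Z) = 0.5683 → H(Y|Z) = 0.2734
H(X,Y,Z) = 0.8596 → H(X,Y|Z) = 0.5646

I(X;Y|Z) = 0.2948 + 0.2734 - 0.5646 = 0.0036 dits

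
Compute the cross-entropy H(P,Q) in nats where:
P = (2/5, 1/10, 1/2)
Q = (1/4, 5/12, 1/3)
1.1914 nats

Cross-entropy: H(P,Q) = -Σ p(x) log q(x)

Alternatively: H(P,Q) = H(P) + D_KL(P||Q)
H(P) = 0.9433 nats
D_KL(P||Q) = 0.2480 nats

H(P,Q) = 0.9433 + 0.2480 = 1.1914 nats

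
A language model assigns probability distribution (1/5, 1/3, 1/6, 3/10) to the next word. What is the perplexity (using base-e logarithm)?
3.8494

Perplexity is e^H (or exp(H) for natural log).

First, H = -Σ p log p = 1.3479 nats
Perplexity = e^1.3479 = 3.8494

Interpretation: The model's uncertainty is equivalent to choosing uniformly among 3.8 options.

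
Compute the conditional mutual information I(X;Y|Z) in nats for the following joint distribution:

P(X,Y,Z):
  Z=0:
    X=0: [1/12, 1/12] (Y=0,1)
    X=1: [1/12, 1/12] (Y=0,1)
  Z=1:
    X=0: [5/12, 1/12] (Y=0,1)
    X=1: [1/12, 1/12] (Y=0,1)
0.0341 nats

Conditional mutual information: I(X;Y|Z) = H(X|Z) + H(Y|Z) - H(X,Y|Z)

H(Z) = 0.6365
H(X,Z) = 1.2425 → H(X|Z) = 0.6059
H(Y,Z) = 1.2425 → H(Y|Z) = 0.6059
H(X,Y,Z) = 1.8143 → H(X,Y|Z) = 1.1778

I(X;Y|Z) = 0.6059 + 0.6059 - 1.1778 = 0.0341 nats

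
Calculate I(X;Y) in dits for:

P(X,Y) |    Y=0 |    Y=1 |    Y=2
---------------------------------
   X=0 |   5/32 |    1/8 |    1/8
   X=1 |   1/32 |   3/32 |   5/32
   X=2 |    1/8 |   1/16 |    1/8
0.0213 dits

Mutual information: I(X;Y) = H(X) + H(Y) - H(X,Y)

Marginals:
P(X) = (13/32, 9/32, 5/16), H(X) = 0.4717 dits
P(Y) = (5/16, 9/32, 13/32), H(Y) = 0.4717 dits

Joint entropy: H(X,Y) = 0.9221 dits

I(X;Y) = 0.4717 + 0.4717 - 0.9221 = 0.0213 dits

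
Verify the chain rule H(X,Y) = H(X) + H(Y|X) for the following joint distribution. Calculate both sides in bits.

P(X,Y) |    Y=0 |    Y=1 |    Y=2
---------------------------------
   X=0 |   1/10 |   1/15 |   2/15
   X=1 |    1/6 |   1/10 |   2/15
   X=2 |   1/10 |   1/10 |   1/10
H(X,Y) = 3.1274, H(X) = 1.5710, H(Y|X) = 1.5565 (all in bits)

Chain rule: H(X,Y) = H(X) + H(Y|X)

Left side — joint entropy directly:
H(X,Y) = -Σ p(x,y) log p(x,y) = 3.1274 bits

Right side — compute H(Y|X) from the conditional distributions:
P(X) = (3/10, 2/5, 3/10), so H(X) = 1.5710 bits
H(Y|X) = Σ_x P(X=x) · H(Y|X=x):
  P(Y|X=0) = (1/3, 2/9, 4/9), H(Y|X=0) = 1.5305, weight P(X=0) = 3/10
  P(Y|X=1) = (5/12, 1/4, 1/3), H(Y|X=1) = 1.5546, weight P(X=1) = 2/5
  P(Y|X=2) = (1/3, 1/3, 1/3), H(Y|X=2) = 1.5850, weight P(X=2) = 3/10
H(Y|X) = 1.5565 bits

H(X) + H(Y|X) = 1.5710 + 1.5565 = 3.1274 bits

Both sides equal 3.1274 bits. ✓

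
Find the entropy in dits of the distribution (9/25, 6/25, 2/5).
0.4677 dits

Shannon entropy is H(X) = -Σ p(x) log p(x).

For P = (9/25, 6/25, 2/5):
H = -9/25 × log_10(9/25) -6/25 × log_10(6/25) -2/5 × log_10(2/5)
H = 0.4677 dits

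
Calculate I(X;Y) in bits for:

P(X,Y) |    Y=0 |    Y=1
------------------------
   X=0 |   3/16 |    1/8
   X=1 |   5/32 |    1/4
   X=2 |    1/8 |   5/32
0.0245 bits

Mutual information: I(X;Y) = H(X) + H(Y) - H(X,Y)

Marginals:
P(X) = (5/16, 13/32, 9/32), H(X) = 1.5671 bits
P(Y) = (15/32, 17/32), H(Y) = 0.9972 bits

Joint entropy: H(X,Y) = 2.5397 bits

I(X;Y) = 1.5671 + 0.9972 - 2.5397 = 0.0245 bits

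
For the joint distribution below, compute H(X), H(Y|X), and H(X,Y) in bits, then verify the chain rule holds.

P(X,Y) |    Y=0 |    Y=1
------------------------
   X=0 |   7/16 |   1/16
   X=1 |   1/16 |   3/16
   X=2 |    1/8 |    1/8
H(X,Y) = 2.2246, H(X) = 1.5000, H(Y|X) = 0.7246 (all in bits)

Chain rule: H(X,Y) = H(X) + H(Y|X)

Left side — joint entropy directly:
H(X,Y) = -Σ p(x,y) log p(x,y) = 2.2246 bits

Right side — compute H(Y|X) from the conditional distributions:
P(X) = (1/2, 1/4, 1/4), so H(X) = 1.5000 bits
H(Y|X) = Σ_x P(X=x) · H(Y|X=x):
  P(Y|X=0) = (7/8, 1/8), H(Y|X=0) = 0.5436, weight P(X=0) = 1/2
  P(Y|X=1) = (1/4, 3/4), H(Y|X=1) = 0.8113, weight P(X=1) = 1/4
  P(Y|X=2) = (1/2, 1/2), H(Y|X=2) = 1.0000, weight P(X=2) = 1/4
H(Y|X) = 0.7246 bits

H(X) + H(Y|X) = 1.5000 + 0.7246 = 2.2246 bits

Both sides equal 2.2246 bits. ✓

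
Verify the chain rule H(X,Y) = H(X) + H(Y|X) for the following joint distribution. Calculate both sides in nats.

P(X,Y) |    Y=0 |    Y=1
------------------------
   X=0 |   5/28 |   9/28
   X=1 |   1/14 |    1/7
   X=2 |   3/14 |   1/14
H(X,Y) = 1.6575, H(X) = 1.0346, H(Y|X) = 0.6229 (all in nats)

Chain rule: H(X,Y) = H(X) + H(Y|X)

Left side — joint entropy directly:
H(X,Y) = -Σ p(x,y) log p(x,y) = 1.6575 nats

Right side — compute H(Y|X) from the conditional distributions:
P(X) = (1/2, 3/14, 2/7), so H(X) = 1.0346 nats
H(Y|X) = Σ_x P(X=x) · H(Y|X=x):
  P(Y|X=0) = (5/14, 9/14), H(Y|X=0) = 0.6518, weight P(X=0) = 1/2
  P(Y|X=1) = (1/3, 2/3), H(Y|X=1) = 0.6365, weight P(X=1) = 3/14
  P(Y|X=2) = (3/4, 1/4), H(Y|X=2) = 0.5623, weight P(X=2) = 2/7
H(Y|X) = 0.6229 nats

H(X) + H(Y|X) = 1.0346 + 0.6229 = 1.6575 nats

Both sides equal 1.6575 nats. ✓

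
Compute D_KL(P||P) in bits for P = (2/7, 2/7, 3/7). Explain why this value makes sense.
0.0000 bits

KL divergence satisfies the Gibbs inequality: D_KL(P||Q) ≥ 0 for all distributions P, Q.

D_KL(P||Q) = Σ p(x) log(p(x)/q(x))
Each term is p(x) × log_2(p(x)/p(x)) = p(x) × log_2(1) = 0, so the sum is 0.
D_KL(P||Q) = 0.0000 bits

When P = Q, the KL divergence is exactly 0, as there is no 'divergence' between identical distributions.

This non-negativity is a fundamental property: relative entropy cannot be negative because it measures how different Q is from P.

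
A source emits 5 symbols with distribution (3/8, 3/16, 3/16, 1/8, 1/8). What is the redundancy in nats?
0.0940 nats

Redundancy measures how far a source is from maximum entropy:
R = H_max - H(X)

Maximum entropy for 5 symbols: H_max = log_e(5) = 1.6094 nats
Actual entropy: H(X) = 1.5154 nats
Redundancy: R = 1.6094 - 1.5154 = 0.0940 nats

This redundancy represents potential for compression: the source could be compressed by 0.0940 nats per symbol.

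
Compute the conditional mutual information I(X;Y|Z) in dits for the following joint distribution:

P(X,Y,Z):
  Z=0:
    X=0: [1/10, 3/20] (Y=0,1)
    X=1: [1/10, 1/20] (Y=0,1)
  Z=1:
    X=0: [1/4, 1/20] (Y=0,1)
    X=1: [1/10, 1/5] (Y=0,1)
0.0412 dits

Conditional mutual information: I(X;Y|Z) = H(X|Z) + H(Y|Z) - H(X,Y|Z)

H(Z) = 0.2923
H(X,Z) = 0.5878 → H(X|Z) = 0.2955
H(Y,Z) = 0.5897 → H(Y|Z) = 0.2974
H(X,Y,Z) = 0.8440 → H(X,Y|Z) = 0.5517

I(X;Y|Z) = 0.2955 + 0.2974 - 0.5517 = 0.0412 dits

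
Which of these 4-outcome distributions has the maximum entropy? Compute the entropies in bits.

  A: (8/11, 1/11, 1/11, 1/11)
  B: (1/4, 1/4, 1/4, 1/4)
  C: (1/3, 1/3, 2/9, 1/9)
B

For a discrete distribution over n outcomes, entropy is maximized by the uniform distribution.

Computing entropies:
H(A) = 1.2776 bits
H(B) = 2.0000 bits
H(C) = 1.8911 bits

The uniform distribution (where all probabilities equal 1/4) achieves the maximum entropy of log_2(4) = 2.0000 bits.

Distribution B has the highest entropy.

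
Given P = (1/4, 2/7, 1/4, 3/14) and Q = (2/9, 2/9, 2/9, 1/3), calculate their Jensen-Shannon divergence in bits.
0.0135 bits

Jensen-Shannon divergence is:
JSD(P||Q) = 0.5 × D_KL(P||M) + 0.5 × D_KL(Q||M)
where M = 0.5 × (P + Q) is the mixture distribution.

M = 0.5 × (1/4, 2/7, 1/4, 3/14) + 0.5 × (2/9, 2/9, 2/9, 1/3) = (0.236111, 0.253968, 0.236111, 0.27381)

D_KL(P||M) = 0.0140 bits
D_KL(Q||M) = 0.0129 bits

JSD(P||Q) = 0.5 × 0.0140 + 0.5 × 0.0129 = 0.0135 bits

Unlike KL divergence, JSD is symmetric and bounded: 0 ≤ JSD ≤ log(2).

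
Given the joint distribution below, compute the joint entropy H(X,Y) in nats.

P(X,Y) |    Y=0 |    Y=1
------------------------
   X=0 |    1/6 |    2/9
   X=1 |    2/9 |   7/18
1.3344 nats

Joint entropy is H(X,Y) = -Σ_{x,y} p(x,y) log p(x,y).

Summing over all non-zero entries:
H(X,Y) = -[1/6·log_e(1/6) + 2/9·log_e(2/9) + 2/9·log_e(2/9) + 7/18·log_e(7/18)]
H(X,Y) = 1.3344 nats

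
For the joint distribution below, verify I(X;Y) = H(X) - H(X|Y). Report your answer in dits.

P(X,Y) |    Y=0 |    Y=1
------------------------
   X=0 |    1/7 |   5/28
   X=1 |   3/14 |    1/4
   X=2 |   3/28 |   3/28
I(X;Y) = 0.0004 dits

Mutual information has multiple equivalent forms:
- I(X;Y) = H(X) - H(X|Y)
- I(X;Y) = H(Y) - H(Y|X)
- I(X;Y) = H(X) + H(Y) - H(X,Y)

Computing all quantities:
H(X) = 0.4565, H(Y) = 0.2999, H(X,Y) = 0.7561
H(X|Y) = 0.4562, H(Y|X) = 0.2996

Verification:
H(X) - H(X|Y) = 0.4565 - 0.4562 = 0.0004
H(Y) - H(Y|X) = 0.2999 - 0.2996 = 0.0004
H(X) + H(Y) - H(X,Y) = 0.4565 + 0.2999 - 0.7561 = 0.0004

All forms give I(X;Y) = 0.0004 dits. ✓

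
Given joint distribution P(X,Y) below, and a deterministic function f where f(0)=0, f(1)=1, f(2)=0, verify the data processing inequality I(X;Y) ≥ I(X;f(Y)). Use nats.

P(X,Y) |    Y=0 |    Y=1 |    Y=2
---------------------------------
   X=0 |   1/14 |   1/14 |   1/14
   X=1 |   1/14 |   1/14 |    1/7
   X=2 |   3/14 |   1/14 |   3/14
I(X;Y) = 0.0263, I(X;f(Y)) = 0.0175, inequality holds: 0.0263 ≥ 0.0175

Data Processing Inequality: For any Markov chain X → Y → Z, we have I(X;Y) ≥ I(X;Z).

Here Z = f(Y) is a deterministic function of Y, forming X → Y → Z.

Original I(X;Y) = 0.0263 nats

After applying f:
P(X,Z) where Z=f(Y):
- P(X,Z=0) = P(X,Y=0) + P(X,Y=2)
- P(X,Z=1) = P(X,Y=1)

I(X;Z) = I(X;f(Y)) = 0.0175 nats

Verification: 0.0263 ≥ 0.0175 ✓

Information cannot be created by processing; the function f can only lose information about X.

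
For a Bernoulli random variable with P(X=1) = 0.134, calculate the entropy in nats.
0.3939 nats

The binary entropy function is:
H(p) = -p log(p) - (1-p) log(1-p)

H(0.134) = -0.134 × log_e(0.134) - 0.866 × log_e(0.866)
H(0.134) = 0.3939 nats

Note: Binary entropy is maximized at p=0.5 (H=1 bit) and minimized at p=0 or p=1 (H=0).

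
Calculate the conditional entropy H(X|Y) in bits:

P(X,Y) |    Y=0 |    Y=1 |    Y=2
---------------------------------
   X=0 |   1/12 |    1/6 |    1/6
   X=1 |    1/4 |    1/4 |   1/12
0.9046 bits

Using the chain rule: H(X|Y) = H(X,Y) - H(Y)

First, compute H(X,Y) = 2.4591 bits

Marginal P(Y) = (1/3, 5/12, 1/4)
H(Y) = 1.5546 bits

H(X|Y) = H(X,Y) - H(Y) = 2.4591 - 1.5546 = 0.9046 bits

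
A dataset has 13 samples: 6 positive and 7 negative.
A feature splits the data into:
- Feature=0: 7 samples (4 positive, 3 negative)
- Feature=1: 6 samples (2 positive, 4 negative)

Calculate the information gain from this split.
0.0414 bits

Information Gain = H(Y) - H(Y|Feature)

Before split:
P(positive) = 6/13 = 0.4615
H(Y) = 0.9957 bits

After split:
Feature=0: H = 0.9852 bits (weight = 7/13)
Feature=1: H = 0.9183 bits (weight = 6/13)
H(Y|Feature) = (7/13)×0.9852 + (6/13)×0.9183 = 0.9543 bits

Information Gain = 0.9957 - 0.9543 = 0.0414 bits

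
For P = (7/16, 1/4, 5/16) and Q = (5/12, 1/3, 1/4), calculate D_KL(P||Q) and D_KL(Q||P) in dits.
D_KL(P||Q) = 0.0083, D_KL(Q||P) = 0.0086

KL divergence is not symmetric: D_KL(P||Q) ≠ D_KL(Q||P) in general.

D_KL(P||Q) = 0.0083 dits
D_KL(Q||P) = 0.0086 dits

No, they are not equal!

This asymmetry is why KL divergence is not a true distance metric.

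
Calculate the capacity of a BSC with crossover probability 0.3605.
0.0569 bits

For a binary symmetric channel (BSC) with error probability p:
Capacity C = 1 - H(p) bits per symbol

where H(p) = -p log₂(p) - (1-p) log₂(1-p) is the binary entropy function.

H(0.3605) = 0.9431 bits
C = 1 - 0.9431 = 0.0569 bits per symbol

This means we can reliably transmit up to 0.0569 bits of information per channel use.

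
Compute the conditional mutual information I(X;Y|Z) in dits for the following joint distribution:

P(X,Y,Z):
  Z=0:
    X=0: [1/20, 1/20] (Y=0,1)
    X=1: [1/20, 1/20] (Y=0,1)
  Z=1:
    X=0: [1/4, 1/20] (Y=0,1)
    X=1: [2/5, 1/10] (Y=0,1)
0.0003 dits

Conditional mutual information: I(X;Y|Z) = H(X|Z) + H(Y|Z) - H(X,Y|Z)

H(Z) = 0.2173
H(X,Z) = 0.5074 → H(X|Z) = 0.2901
H(Y,Z) = 0.4452 → H(Y|Z) = 0.2279
H(X,Y,Z) = 0.7349 → H(X,Y|Z) = 0.5176

I(X;Y|Z) = 0.2901 + 0.2279 - 0.5176 = 0.0003 dits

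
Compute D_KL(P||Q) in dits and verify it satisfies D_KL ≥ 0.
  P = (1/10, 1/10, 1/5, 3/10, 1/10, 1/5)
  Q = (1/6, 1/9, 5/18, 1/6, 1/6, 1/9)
0.0502 dits

KL divergence satisfies the Gibbs inequality: D_KL(P||Q) ≥ 0 for all distributions P, Q.

D_KL(P||Q) = Σ p(x) log(p(x)/q(x))
Term by term:
  x=0: 1/10 × log_10[(1/10)/(1/6)] = -0.0222
  x=1: 1/10 × log_10[(1/10)/(1/9)] = -0.0046
  x=2: 1/5 × log_10[(1/5)/(5/18)] = -0.0285
  x=3: 3/10 × log_10[(3/10)/(1/6)] = 0.0766
  x=4: 1/10 × log_10[(1/10)/(1/6)] = -0.0222
  x=5: 1/5 × log_10[(1/5)/(1/9)] = 0.0511
D_KL(P||Q) = 0.0502 dits

D_KL(P||Q) = 0.0502 ≥ 0 ✓

This non-negativity is a fundamental property: relative entropy cannot be negative because it measures how different Q is from P.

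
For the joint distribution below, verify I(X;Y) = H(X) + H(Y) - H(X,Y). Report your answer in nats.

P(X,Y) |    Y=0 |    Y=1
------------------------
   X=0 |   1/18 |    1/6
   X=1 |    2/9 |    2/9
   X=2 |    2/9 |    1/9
I(X;Y) = 0.0479 nats

Mutual information has multiple equivalent forms:
- I(X;Y) = H(X) - H(X|Y)
- I(X;Y) = H(Y) - H(Y|X)
- I(X;Y) = H(X) + H(Y) - H(X,Y)

Computing all quantities:
H(X) = 1.0609, H(Y) = 0.6931, H(X,Y) = 1.7061
H(X|Y) = 1.0129, H(Y|X) = 0.6452

Verification:
H(X) - H(X|Y) = 1.0609 - 1.0129 = 0.0479
H(Y) - H(Y|X) = 0.6931 - 0.6452 = 0.0479
H(X) + H(Y) - H(X,Y) = 1.0609 + 0.6931 - 1.7061 = 0.0479

All forms give I(X;Y) = 0.0479 nats. ✓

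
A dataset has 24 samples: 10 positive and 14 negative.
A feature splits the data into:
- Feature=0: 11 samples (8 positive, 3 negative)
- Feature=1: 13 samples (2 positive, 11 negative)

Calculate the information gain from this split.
0.2569 bits

Information Gain = H(Y) - H(Y|Feature)

Before split:
P(positive) = 10/24 = 0.4167
H(Y) = 0.9799 bits

After split:
Feature=0: H = 0.8454 bits (weight = 11/24)
Feature=1: H = 0.6194 bits (weight = 13/24)
H(Y|Feature) = (11/24)×0.8454 + (13/24)×0.6194 = 0.7230 bits

Information Gain = 0.9799 - 0.7230 = 0.2569 bits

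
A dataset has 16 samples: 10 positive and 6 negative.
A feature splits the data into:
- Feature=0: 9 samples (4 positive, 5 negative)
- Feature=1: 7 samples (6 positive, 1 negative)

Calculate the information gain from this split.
0.1381 bits

Information Gain = H(Y) - H(Y|Feature)

Before split:
P(positive) = 10/16 = 0.6250
H(Y) = 0.9544 bits

After split:
Feature=0: H = 0.9911 bits (weight = 9/16)
Feature=1: H = 0.5917 bits (weight = 7/16)
H(Y|Feature) = (9/16)×0.9911 + (7/16)×0.5917 = 0.8163 bits

Information Gain = 0.9544 - 0.8163 = 0.1381 bits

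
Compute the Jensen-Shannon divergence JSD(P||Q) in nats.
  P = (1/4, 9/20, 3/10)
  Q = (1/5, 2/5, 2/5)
0.0057 nats

Jensen-Shannon divergence is:
JSD(P||Q) = 0.5 × D_KL(P||M) + 0.5 × D_KL(Q||M)
where M = 0.5 × (P + Q) is the mixture distribution.

M = 0.5 × (1/4, 9/20, 3/10) + 0.5 × (1/5, 2/5, 2/5) = (9/40, 17/40, 7/20)

D_KL(P||M) = 0.0058 nats
D_KL(Q||M) = 0.0056 nats

JSD(P||Q) = 0.5 × 0.0058 + 0.5 × 0.0056 = 0.0057 nats

Unlike KL divergence, JSD is symmetric and bounded: 0 ≤ JSD ≤ log(2).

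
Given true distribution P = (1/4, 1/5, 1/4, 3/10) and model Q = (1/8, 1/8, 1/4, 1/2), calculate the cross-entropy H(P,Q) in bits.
2.1500 bits

Cross-entropy: H(P,Q) = -Σ p(x) log q(x)

Alternatively: H(P,Q) = H(P) + D_KL(P||Q)
H(P) = 1.9855 bits
D_KL(P||Q) = 0.1645 bits

H(P,Q) = 1.9855 + 0.1645 = 2.1500 bits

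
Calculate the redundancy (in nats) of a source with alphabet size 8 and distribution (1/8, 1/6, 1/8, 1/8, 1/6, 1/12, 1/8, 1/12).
0.0283 nats

Redundancy measures how far a source is from maximum entropy:
R = H_max - H(X)

Maximum entropy for 8 symbols: H_max = log_e(8) = 2.0794 nats
Actual entropy: H(X) = 2.0511 nats
Redundancy: R = 2.0794 - 2.0511 = 0.0283 nats

This redundancy represents potential for compression: the source could be compressed by 0.0283 nats per symbol.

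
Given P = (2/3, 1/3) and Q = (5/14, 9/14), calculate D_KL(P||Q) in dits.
0.0856 dits

KL divergence: D_KL(P||Q) = Σ p(x) log(p(x)/q(x))

Computing term by term:
  x=0: 2/3 × log_10[(2/3)/(5/14)] = 2/3 × 0.2711 = 0.1807
  x=1: 1/3 × log_10[(1/3)/(9/14)] = 1/3 × -0.2852 = -0.0951

D_KL(P||Q) = 0.0856 dits

Note: KL divergence is always non-negative and equals 0 iff P = Q.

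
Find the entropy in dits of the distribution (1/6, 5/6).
0.1957 dits

Shannon entropy is H(X) = -Σ p(x) log p(x).

For P = (1/6, 5/6):
H = -1/6 × log_10(1/6) -5/6 × log_10(5/6)
H = 0.1957 dits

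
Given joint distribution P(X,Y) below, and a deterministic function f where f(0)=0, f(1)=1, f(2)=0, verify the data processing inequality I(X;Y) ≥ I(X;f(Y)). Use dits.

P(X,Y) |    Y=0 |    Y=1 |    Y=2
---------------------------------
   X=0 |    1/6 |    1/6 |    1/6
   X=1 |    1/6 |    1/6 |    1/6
I(X;Y) = 0.0000, I(X;f(Y)) = 0.0000, inequality holds: 0.0000 ≥ 0.0000

Data Processing Inequality: For any Markov chain X → Y → Z, we have I(X;Y) ≥ I(X;Z).

Here Z = f(Y) is a deterministic function of Y, forming X → Y → Z.

Original I(X;Y) = 0.0000 dits

After applying f:
P(X,Z) where Z=f(Y):
- P(X,Z=0) = P(X,Y=0) + P(X,Y=2)
- P(X,Z=1) = P(X,Y=1)

I(X;Z) = I(X;f(Y)) = 0.0000 dits

Verification: 0.0000 ≥ 0.0000 ✓

Information cannot be created by processing; the function f can only lose information about X.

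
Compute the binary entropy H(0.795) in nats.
0.5073 nats

The binary entropy function is:
H(p) = -p log(p) - (1-p) log(1-p)

H(0.795) = -0.795 × log_e(0.795) - 0.205 × log_e(0.205)
H(0.795) = 0.5073 nats

Note: Binary entropy is maximized at p=0.5 (H=1 bit) and minimized at p=0 or p=1 (H=0).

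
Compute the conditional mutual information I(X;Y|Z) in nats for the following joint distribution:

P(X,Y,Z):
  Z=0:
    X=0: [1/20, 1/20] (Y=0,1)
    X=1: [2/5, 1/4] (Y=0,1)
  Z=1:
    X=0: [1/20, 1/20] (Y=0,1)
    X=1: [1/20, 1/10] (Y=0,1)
0.0058 nats

Conditional mutual information: I(X;Y|Z) = H(X|Z) + H(Y|Z) - H(X,Y|Z)

H(Z) = 0.5623
H(X,Z) = 1.0251 → H(X|Z) = 0.4628
H(Y,Z) = 1.2353 → H(Y|Z) = 0.6730
H(X,Y,Z) = 1.6923 → H(X,Y|Z) = 1.1299

I(X;Y|Z) = 0.4628 + 0.6730 - 1.1299 = 0.0058 nats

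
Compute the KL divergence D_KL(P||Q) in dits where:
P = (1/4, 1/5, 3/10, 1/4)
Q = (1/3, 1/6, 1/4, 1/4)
0.0084 dits

KL divergence: D_KL(P||Q) = Σ p(x) log(p(x)/q(x))

Computing term by term:
  x=0: 1/4 × log_10[(1/4)/(1/3)] = 1/4 × -0.1249 = -0.0312
  x=1: 1/5 × log_10[(1/5)/(1/6)] = 1/5 × 0.0792 = 0.0158
  x=2: 3/10 × log_10[(3/10)/(1/4)] = 3/10 × 0.0792 = 0.0238
  x=3: 1/4 × log_10[(1/4)/(1/4)] = 1/4 × 0.0000 = 0.0000

D_KL(P||Q) = 0.0084 dits

Note: KL divergence is always non-negative and equals 0 iff P = Q.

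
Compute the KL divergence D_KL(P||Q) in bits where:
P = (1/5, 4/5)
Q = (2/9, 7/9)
0.0021 bits

KL divergence: D_KL(P||Q) = Σ p(x) log(p(x)/q(x))

Computing term by term:
  x=0: 1/5 × log_2[(1/5)/(2/9)] = 1/5 × -0.1520 = -0.0304
  x=1: 4/5 × log_2[(4/5)/(7/9)] = 4/5 × 0.0406 = 0.0325

D_KL(P||Q) = 0.0021 bits

Note: KL divergence is always non-negative and equals 0 iff P = Q.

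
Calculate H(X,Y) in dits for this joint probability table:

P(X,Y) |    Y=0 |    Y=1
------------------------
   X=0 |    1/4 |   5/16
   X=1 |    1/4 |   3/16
0.5952 dits

Joint entropy is H(X,Y) = -Σ_{x,y} p(x,y) log p(x,y).

Summing over all non-zero entries:
H(X,Y) = -[1/4·log_10(1/4) + 5/16·log_10(5/16) + 1/4·log_10(1/4) + 3/16·log_10(3/16)]
H(X,Y) = 0.5952 dits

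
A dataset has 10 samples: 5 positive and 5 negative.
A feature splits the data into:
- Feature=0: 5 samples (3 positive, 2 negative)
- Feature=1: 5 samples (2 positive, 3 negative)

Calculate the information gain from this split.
0.0290 bits

Information Gain = H(Y) - H(Y|Feature)

Before split:
P(positive) = 5/10 = 0.5000
H(Y) = 1.0000 bits

After split:
Feature=0: H = 0.9710 bits (weight = 5/10)
Feature=1: H = 0.9710 bits (weight = 5/10)
H(Y|Feature) = (5/10)×0.9710 + (5/10)×0.9710 = 0.9710 bits

Information Gain = 1.0000 - 0.9710 = 0.0290 bits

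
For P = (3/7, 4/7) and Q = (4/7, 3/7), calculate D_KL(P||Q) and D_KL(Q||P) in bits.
D_KL(P||Q) = 0.0593, D_KL(Q||P) = 0.0593

KL divergence is not symmetric: D_KL(P||Q) ≠ D_KL(Q||P) in general.

D_KL(P||Q) = 0.0593 bits
D_KL(Q||P) = 0.0593 bits

In this case they happen to be equal (to 4 decimal places).

This asymmetry is why KL divergence is not a true distance metric.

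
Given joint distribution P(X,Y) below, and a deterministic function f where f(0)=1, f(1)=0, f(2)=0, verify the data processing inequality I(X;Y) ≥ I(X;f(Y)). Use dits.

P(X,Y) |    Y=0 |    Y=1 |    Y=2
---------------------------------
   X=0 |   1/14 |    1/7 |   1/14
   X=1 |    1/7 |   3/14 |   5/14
I(X;Y) = 0.0123, I(X;f(Y)) = 0.0006, inequality holds: 0.0123 ≥ 0.0006

Data Processing Inequality: For any Markov chain X → Y → Z, we have I(X;Y) ≥ I(X;Z).

Here Z = f(Y) is a deterministic function of Y, forming X → Y → Z.

Original I(X;Y) = 0.0123 dits

After applying f:
P(X,Z) where Z=f(Y):
- P(X,Z=0) = P(X,Y=1) + P(X,Y=2)
- P(X,Z=1) = P(X,Y=0)

I(X;Z) = I(X;f(Y)) = 0.0006 dits

Verification: 0.0123 ≥ 0.0006 ✓

Information cannot be created by processing; the function f can only lose information about X.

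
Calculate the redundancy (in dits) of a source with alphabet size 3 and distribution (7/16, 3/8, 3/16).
0.0240 dits

Redundancy measures how far a source is from maximum entropy:
R = H_max - H(X)

Maximum entropy for 3 symbols: H_max = log_10(3) = 0.4771 dits
Actual entropy: H(X) = 0.4531 dits
Redundancy: R = 0.4771 - 0.4531 = 0.0240 dits

This redundancy represents potential for compression: the source could be compressed by 0.0240 dits per symbol.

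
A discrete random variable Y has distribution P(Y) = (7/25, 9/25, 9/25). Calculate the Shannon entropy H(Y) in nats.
1.0920 nats

Shannon entropy is H(X) = -Σ p(x) log p(x).

For P = (7/25, 9/25, 9/25):
H = -7/25 × log_e(7/25) -9/25 × log_e(9/25) -9/25 × log_e(9/25)
H = 1.0920 nats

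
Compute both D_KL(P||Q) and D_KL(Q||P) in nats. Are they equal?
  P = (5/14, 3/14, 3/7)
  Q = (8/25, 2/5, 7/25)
D_KL(P||Q) = 0.0879, D_KL(Q||P) = 0.0953

KL divergence is not symmetric: D_KL(P||Q) ≠ D_KL(Q||P) in general.

D_KL(P||Q) = 0.0879 nats
D_KL(Q||P) = 0.0953 nats

No, they are not equal!

This asymmetry is why KL divergence is not a true distance metric.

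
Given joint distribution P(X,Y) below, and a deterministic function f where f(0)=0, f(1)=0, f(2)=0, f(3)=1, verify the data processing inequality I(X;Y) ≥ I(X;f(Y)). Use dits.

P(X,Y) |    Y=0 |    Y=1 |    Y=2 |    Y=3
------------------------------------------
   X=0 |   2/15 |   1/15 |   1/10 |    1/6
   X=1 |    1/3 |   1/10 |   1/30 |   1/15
I(X;Y) = 0.0369, I(X;f(Y)) = 0.0166, inequality holds: 0.0369 ≥ 0.0166

Data Processing Inequality: For any Markov chain X → Y → Z, we have I(X;Y) ≥ I(X;Z).

Here Z = f(Y) is a deterministic function of Y, forming X → Y → Z.

Original I(X;Y) = 0.0369 dits

After applying f:
P(X,Z) where Z=f(Y):
- P(X,Z=0) = P(X,Y=0) + P(X,Y=1) + P(X,Y=2)
- P(X,Z=1) = P(X,Y=3)

I(X;Z) = I(X;f(Y)) = 0.0166 dits

Verification: 0.0369 ≥ 0.0166 ✓

Information cannot be created by processing; the function f can only lose information about X.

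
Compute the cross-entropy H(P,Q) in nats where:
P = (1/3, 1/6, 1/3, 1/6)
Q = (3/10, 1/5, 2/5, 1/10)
1.3588 nats

Cross-entropy: H(P,Q) = -Σ p(x) log q(x)

Alternatively: H(P,Q) = H(P) + D_KL(P||Q)
H(P) = 1.3297 nats
D_KL(P||Q) = 0.0291 nats

H(P,Q) = 1.3297 + 0.0291 = 1.3588 nats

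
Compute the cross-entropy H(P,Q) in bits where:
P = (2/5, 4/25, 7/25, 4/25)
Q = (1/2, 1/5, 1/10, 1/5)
2.0732 bits

Cross-entropy: H(P,Q) = -Σ p(x) log q(x)

Alternatively: H(P,Q) = H(P) + D_KL(P||Q)
H(P) = 1.8890 bits
D_KL(P||Q) = 0.1841 bits

H(P,Q) = 1.8890 + 0.1841 = 2.0732 bits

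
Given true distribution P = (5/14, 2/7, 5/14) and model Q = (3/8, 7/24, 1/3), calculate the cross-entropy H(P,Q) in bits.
1.5793 bits

Cross-entropy: H(P,Q) = -Σ p(x) log q(x)

Alternatively: H(P,Q) = H(P) + D_KL(P||Q)
H(P) = 1.5774 bits
D_KL(P||Q) = 0.0019 bits

H(P,Q) = 1.5774 + 0.0019 = 1.5793 bits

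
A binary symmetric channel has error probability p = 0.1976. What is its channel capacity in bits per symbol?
0.2829 bits

For a binary symmetric channel (BSC) with error probability p:
Capacity C = 1 - H(p) bits per symbol

where H(p) = -p log₂(p) - (1-p) log₂(1-p) is the binary entropy function.

H(0.1976) = 0.7171 bits
C = 1 - 0.7171 = 0.2829 bits per symbol

This means we can reliably transmit up to 0.2829 bits of information per channel use.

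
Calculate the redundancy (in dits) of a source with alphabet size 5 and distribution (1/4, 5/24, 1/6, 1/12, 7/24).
0.0308 dits

Redundancy measures how far a source is from maximum entropy:
R = H_max - H(X)

Maximum entropy for 5 symbols: H_max = log_10(5) = 0.6990 dits
Actual entropy: H(X) = 0.6681 dits
Redundancy: R = 0.6990 - 0.6681 = 0.0308 dits

This redundancy represents potential for compression: the source could be compressed by 0.0308 dits per symbol.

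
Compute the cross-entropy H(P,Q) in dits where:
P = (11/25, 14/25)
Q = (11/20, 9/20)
0.3084 dits

Cross-entropy: H(P,Q) = -Σ p(x) log q(x)

Alternatively: H(P,Q) = H(P) + D_KL(P||Q)
H(P) = 0.2979 dits
D_KL(P||Q) = 0.0105 dits

H(P,Q) = 0.2979 + 0.0105 = 0.3084 dits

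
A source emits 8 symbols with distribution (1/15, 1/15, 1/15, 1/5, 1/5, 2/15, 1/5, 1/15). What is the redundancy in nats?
0.1230 nats

Redundancy measures how far a source is from maximum entropy:
R = H_max - H(X)

Maximum entropy for 8 symbols: H_max = log_e(8) = 2.0794 nats
Actual entropy: H(X) = 1.9565 nats
Redundancy: R = 2.0794 - 1.9565 = 0.1230 nats

This redundancy represents potential for compression: the source could be compressed by 0.1230 nats per symbol.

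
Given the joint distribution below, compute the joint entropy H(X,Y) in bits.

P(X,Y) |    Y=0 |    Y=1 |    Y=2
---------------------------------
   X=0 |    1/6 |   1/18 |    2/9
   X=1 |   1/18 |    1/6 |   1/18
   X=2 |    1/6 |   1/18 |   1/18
2.9330 bits

Joint entropy is H(X,Y) = -Σ_{x,y} p(x,y) log p(x,y).

Summing over all non-zero entries:
H(X,Y) = -[1/6·log_2(1/6) + 1/18·log_2(1/18) + 2/9·log_2(2/9) + 1/18·log_2(1/18) + 1/6·log_2(1/6) + 1/18·log_2(1/18) + 1/6·log_2(1/6) + 1/18·log_2(1/18) + 1/18·log_2(1/18)]
H(X,Y) = 2.9330 bits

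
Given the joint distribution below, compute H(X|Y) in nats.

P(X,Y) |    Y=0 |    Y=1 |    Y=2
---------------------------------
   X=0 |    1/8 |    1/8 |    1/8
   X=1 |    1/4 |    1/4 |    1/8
0.6507 nats

Using the chain rule: H(X|Y) = H(X,Y) - H(Y)

First, compute H(X,Y) = 1.7329 nats

Marginal P(Y) = (3/8, 3/8, 1/4)
H(Y) = 1.0822 nats

H(X|Y) = H(X,Y) - H(Y) = 1.7329 - 1.0822 = 0.6507 nats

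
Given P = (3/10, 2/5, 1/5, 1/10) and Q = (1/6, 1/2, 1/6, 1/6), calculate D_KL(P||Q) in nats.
0.0725 nats

KL divergence: D_KL(P||Q) = Σ p(x) log(p(x)/q(x))

Computing term by term:
  x=0: 3/10 × log_e[(3/10)/(1/6)] = 3/10 × 0.5878 = 0.1763
  x=1: 2/5 × log_e[(2/5)/(1/2)] = 2/5 × -0.2231 = -0.0893
  x=2: 1/5 × log_e[(1/5)/(1/6)] = 1/5 × 0.1823 = 0.0365
  x=3: 1/10 × log_e[(1/10)/(1/6)] = 1/10 × -0.5108 = -0.0511

D_KL(P||Q) = 0.0725 nats

Note: KL divergence is always non-negative and equals 0 iff P = Q.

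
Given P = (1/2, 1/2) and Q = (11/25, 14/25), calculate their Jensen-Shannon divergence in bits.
0.0026 bits

Jensen-Shannon divergence is:
JSD(P||Q) = 0.5 × D_KL(P||M) + 0.5 × D_KL(Q||M)
where M = 0.5 × (P + Q) is the mixture distribution.

M = 0.5 × (1/2, 1/2) + 0.5 × (11/25, 14/25) = (0.47, 0.53)

D_KL(P||M) = 0.0026 bits
D_KL(Q||M) = 0.0026 bits

JSD(P||Q) = 0.5 × 0.0026 + 0.5 × 0.0026 = 0.0026 bits

Unlike KL divergence, JSD is symmetric and bounded: 0 ≤ JSD ≤ log(2).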